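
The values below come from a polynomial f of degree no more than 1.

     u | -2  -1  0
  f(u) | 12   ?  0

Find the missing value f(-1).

6

On equispaced nodes a degree-1 polynomial has vanishing second forward difference, so
  f(-2) - 2·f(-1) + f(0) = 0.
Substituting the known values and solving for f(-1):
  -2·f(-1) = -12
  f(-1) = 6.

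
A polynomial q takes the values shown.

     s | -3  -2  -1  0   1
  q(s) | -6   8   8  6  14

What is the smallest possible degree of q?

Forward differences of the values at s = -3, -2, -1, 0, 1:
  q  : -6  8  8  6  14
  Δ  : 14  0  -2  8
  Δ^2: -14  -2  10
  Δ^3: 12  12
  Δ^4: 0
The third differences are constant (12) and nonzero, while all higher differences vanish, so the minimal degree is 3.

3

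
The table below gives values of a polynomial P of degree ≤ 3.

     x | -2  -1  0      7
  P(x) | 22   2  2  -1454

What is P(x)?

P(x) = -4x^3 - 2x^2 + 2x + 2

Using the Lagrange interpolation formula with nodes -2, -1, 0, 7:
  L_0(x) = (x + 1)x(x - 7) / -18
  L_1(x) = (x + 2)x(x - 7) / 8
  L_2(x) = (x + 2)(x + 1)(x - 7) / -14
  L_3(x) = (x + 2)(x + 1)x / 504
Then P(x) = 22·L_0(x) + 2·L_1(x) + 2·L_2(x) - 1454·L_3(x).
Expanding and collecting terms gives P(x) = -4x^3 - 2x^2 + 2x + 2.
Check: P(-1) = 2. ✓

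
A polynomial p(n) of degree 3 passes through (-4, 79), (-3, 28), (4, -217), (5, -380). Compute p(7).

-922

Write p(n) = an^3 + bn^2 + cn + d. Substituting each data point gives a linear system:
  -64a + 16b - 4c + d = 79
  -27a + 9b - 3c + d = 28
  64a + 16b + 4c + d = -217
  125a + 25b + 5c + d = -380
Solving the system yields a = -2, b = -4, c = -5, d = -5.
So p(n) = -2n³ - 4n² - 5n - 5.
Then p(7) = -922.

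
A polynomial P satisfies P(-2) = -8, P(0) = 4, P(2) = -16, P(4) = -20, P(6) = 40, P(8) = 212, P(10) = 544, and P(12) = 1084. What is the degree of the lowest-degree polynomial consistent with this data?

Forward differences of the values at n = -2, 0, 2, 4, 6, 8, 10, 12:
  P  : -8  4  -16  -20  40  212  544  1084
  Δ  : 12  -20  -4  60  172  332  540
  Δ^2: -32  16  64  112  160  208
  Δ^3: 48  48  48  48  48
  Δ^4: 0  0  0  0
  Δ^5: 0  0  0
  Δ^6: 0  0
  Δ^7: 0
The third differences are constant (48) and nonzero, while all higher differences vanish, so the minimal degree is 3.

3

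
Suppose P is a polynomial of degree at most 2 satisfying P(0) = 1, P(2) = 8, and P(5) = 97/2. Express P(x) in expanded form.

Using the Lagrange interpolation formula with nodes 0, 2, 5:
  L_0(x) = (x - 2)(x - 5) / 10
  L_1(x) = x(x - 5) / -6
  L_2(x) = x(x - 2) / 15
Then P(x) = 1·L_0(x) + 8·L_1(x) + 97/2·L_2(x).
Expanding and collecting terms gives P(x) = 2x^2 - (1/2)x + 1.
Check: P(0) = 1. ✓

P(x) = 2x^2 - (1/2)x + 1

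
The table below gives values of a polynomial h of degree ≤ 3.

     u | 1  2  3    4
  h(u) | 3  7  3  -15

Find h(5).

Using the Lagrange interpolation formula with nodes 1, 2, 3, 4:
  L_0(u) = (u - 2)(u - 3)(u - 4) / -6
  L_1(u) = (u - 1)(u - 3)(u - 4) / 2
  L_2(u) = (u - 1)(u - 2)(u - 4) / -2
  L_3(u) = (u - 1)(u - 2)(u - 3) / 6
Then h(u) = 3·L_0(u) + 7·L_1(u) + 3·L_2(u) - 15·L_3(u).
Expanding and collecting terms gives h(u) = -u^3 + 2u^2 + 5u - 3.
Evaluating at u = 5: h(5) = -53.

-53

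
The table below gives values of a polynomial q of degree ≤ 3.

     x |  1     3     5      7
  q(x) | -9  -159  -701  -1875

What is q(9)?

Write q(x) = ax^3 + bx^2 + cx + d. Substituting each data point gives a linear system:
  a + b + c + d = -9
  27a + 9b + 3c + d = -159
  125a + 25b + 5c + d = -701
  343a + 49b + 7c + d = -1875
Solving the system yields a = -5, b = -4, c = 6, d = -6.
So q(x) = -5x³ - 4x² + 6x - 6.
Then q(9) = -3921.

-3921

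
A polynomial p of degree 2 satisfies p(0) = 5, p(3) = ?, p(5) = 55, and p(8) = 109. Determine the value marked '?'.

29

The 3 known points determine the degree-2 polynomial uniquely.
Write p(u) = au^2 + bu + c. Substituting each data point gives a linear system:
  c = 5
  25a + 5b + c = 55
  64a + 8b + c = 109
Solving the system yields a = 1, b = 5, c = 5.
So p(u) = u^2 + 5u + 5.
Then p(3) = 29.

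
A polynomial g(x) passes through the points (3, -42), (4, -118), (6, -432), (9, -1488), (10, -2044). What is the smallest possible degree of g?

3

Divided differences on the nodes 3, 4, 6, 9, 10:
  order 0: -42  -118  -432  -1488  -2044
  order 1: -76  -157  -352  -556
  order 2: -27  -39  -51
  order 3: -2  -2
  order 4: 0
The order-3 divided differences are all -2 (nonzero) and every higher order vanishes, so the data lies on a polynomial of degree exactly 3.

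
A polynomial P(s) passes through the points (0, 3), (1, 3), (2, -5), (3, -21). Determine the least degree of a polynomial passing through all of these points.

Forward differences of the values at s = 0, 1, 2, 3:
  P  : 3  3  -5  -21
  Δ  : 0  -8  -16
  Δ^2: -8  -8
  Δ^3: 0
The second differences are constant (-8) and nonzero, while all higher differences vanish, so the minimal degree is 2.

2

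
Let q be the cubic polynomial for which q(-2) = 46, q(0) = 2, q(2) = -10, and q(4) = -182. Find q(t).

q(t) = -4t^3 + 4t^2 + 2t + 2

Using the Lagrange interpolation formula with nodes -2, 0, 2, 4:
  L_0(t) = t(t - 2)(t - 4) / -48
  L_1(t) = (t + 2)(t - 2)(t - 4) / 16
  L_2(t) = (t + 2)t(t - 4) / -16
  L_3(t) = (t + 2)t(t - 2) / 48
Then q(t) = 46·L_0(t) + 2·L_1(t) - 10·L_2(t) - 182·L_3(t).
Expanding and collecting terms gives q(t) = -4t^3 + 4t^2 + 2t + 2.
Check: q(0) = 2. ✓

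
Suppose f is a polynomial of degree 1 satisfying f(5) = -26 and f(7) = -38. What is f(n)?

Write f(n) = an + b. Substituting each data point gives a linear system:
  5a + b = -26
  7a + b = -38
Solving the system yields a = -6, b = 4.
So f(n) = -6n + 4.
Check: f(7) = -38. ✓

f(n) = -6n + 4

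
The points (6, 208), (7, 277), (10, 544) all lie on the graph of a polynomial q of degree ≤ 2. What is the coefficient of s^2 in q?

Write q(s) = as^2 + bs + c. Substituting each data point gives a linear system:
  36a + 6b + c = 208
  49a + 7b + c = 277
  100a + 10b + c = 544
Solving the system yields a = 5, b = 4, c = 4.
So q(s) = 5s^2 + 4s + 4.
The leading coefficient is 5.

5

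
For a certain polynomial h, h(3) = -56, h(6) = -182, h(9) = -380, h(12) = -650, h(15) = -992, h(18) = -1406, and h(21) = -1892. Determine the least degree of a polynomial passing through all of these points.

Forward differences of the values at s = 3, 6, 9, 12, 15, 18, 21:
  h  : -56  -182  -380  -650  -992  -1406  -1892
  Δ  : -126  -198  -270  -342  -414  -486
  Δ^2: -72  -72  -72  -72  -72
  Δ^3: 0  0  0  0
  Δ^4: 0  0  0
  Δ^5: 0  0
  Δ^6: 0
The second differences are constant (-72) and nonzero, while all higher differences vanish, so the minimal degree is 2.

2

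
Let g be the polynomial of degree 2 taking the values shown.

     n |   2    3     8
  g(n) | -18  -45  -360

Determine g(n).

Using the Lagrange interpolation formula with nodes 2, 3, 8:
  L_0(n) = (n - 3)(n - 8) / 6
  L_1(n) = (n - 2)(n - 8) / -5
  L_2(n) = (n - 2)(n - 3) / 30
Then g(n) = -18·L_0(n) - 45·L_1(n) - 360·L_2(n).
Expanding and collecting terms gives g(n) = -6n^2 + 3n.
Check: g(8) = -360. ✓

g(n) = -6n^2 + 3n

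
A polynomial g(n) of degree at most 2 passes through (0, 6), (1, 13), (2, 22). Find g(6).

78

Forward differences of the values at n = 0, 1, 2:
  g  : 6  13  22
  Δ  : 7  9
  Δ^2: 2
The second differences are constant, confirming degree 2.
Interpolating (Newton forward form) and evaluating at n = 6 gives g(6) = 78.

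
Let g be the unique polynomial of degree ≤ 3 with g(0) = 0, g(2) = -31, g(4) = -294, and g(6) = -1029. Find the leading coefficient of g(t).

-5

Write g(t) = at^3 + bt^2 + ct + d. Substituting each data point gives a linear system:
  d = 0
  8a + 4b + 2c + d = -31
  64a + 16b + 4c + d = -294
  216a + 36b + 6c + d = -1029
Solving the system yields a = -5, b = 1, c = 5/2, d = 0.
So g(t) = -5t³ + t² + (5/2)t.
The leading coefficient is -5.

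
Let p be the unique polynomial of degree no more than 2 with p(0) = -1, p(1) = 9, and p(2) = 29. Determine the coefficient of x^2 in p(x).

Write p(x) = ax^2 + bx + c. Substituting each data point gives a linear system:
  c = -1
  a + b + c = 9
  4a + 2b + c = 29
Solving the system yields a = 5, b = 5, c = -1.
So p(x) = 5x² + 5x - 1.
The leading coefficient is 5.

5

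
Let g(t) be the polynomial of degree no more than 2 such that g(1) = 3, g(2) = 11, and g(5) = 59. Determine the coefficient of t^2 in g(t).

2

Write g(t) = at^2 + bt + c. Substituting each data point gives a linear system:
  a + b + c = 3
  4a + 2b + c = 11
  25a + 5b + c = 59
Solving the system yields a = 2, b = 2, c = -1.
So g(t) = 2t² + 2t - 1.
The leading coefficient is 2.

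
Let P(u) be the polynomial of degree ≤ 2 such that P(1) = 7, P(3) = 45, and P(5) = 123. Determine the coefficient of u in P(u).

-1

Write P(u) = au^2 + bu + c. Substituting each data point gives a linear system:
  a + b + c = 7
  9a + 3b + c = 45
  25a + 5b + c = 123
Solving the system yields a = 5, b = -1, c = 3.
So P(u) = 5u^2 - u + 3.
The coefficient of u is -1.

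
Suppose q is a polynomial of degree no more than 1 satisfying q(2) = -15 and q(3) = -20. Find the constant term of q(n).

Write q(n) = an + b. Substituting each data point gives a linear system:
  2a + b = -15
  3a + b = -20
Solving the system yields a = -5, b = -5.
So q(n) = -5n - 5.
The constant term is -5.

-5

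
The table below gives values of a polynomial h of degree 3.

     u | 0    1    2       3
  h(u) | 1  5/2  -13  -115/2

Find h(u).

Using the Lagrange interpolation formula with nodes 0, 1, 2, 3:
  L_0(u) = (u - 1)(u - 2)(u - 3) / -6
  L_1(u) = u(u - 2)(u - 3) / 2
  L_2(u) = u(u - 1)(u - 3) / -2
  L_3(u) = u(u - 1)(u - 2) / 6
Then h(u) = 1·L_0(u) + 5/2·L_1(u) - 13·L_2(u) - 115/2·L_3(u).
Expanding and collecting terms gives h(u) = -2u^3 - (5/2)u^2 + 6u + 1.
Check: h(3) = -115/2. ✓

h(u) = -2u^3 - (5/2)u^2 + 6u + 1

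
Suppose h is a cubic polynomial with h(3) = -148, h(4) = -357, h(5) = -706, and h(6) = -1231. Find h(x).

h(x) = -6x^3 + 2x^2 - x - 1

Using the Lagrange interpolation formula with nodes 3, 4, 5, 6:
  L_0(x) = (x - 4)(x - 5)(x - 6) / -6
  L_1(x) = (x - 3)(x - 5)(x - 6) / 2
  L_2(x) = (x - 3)(x - 4)(x - 6) / -2
  L_3(x) = (x - 3)(x - 4)(x - 5) / 6
Then h(x) = -148·L_0(x) - 357·L_1(x) - 706·L_2(x) - 1231·L_3(x).
Expanding and collecting terms gives h(x) = -6x^3 + 2x^2 - x - 1.
Check: h(6) = -1231. ✓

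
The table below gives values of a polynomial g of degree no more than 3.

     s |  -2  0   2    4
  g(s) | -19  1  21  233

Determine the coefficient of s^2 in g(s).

Write g(s) = as^3 + bs^2 + cs + d. Substituting each data point gives a linear system:
  -8a + 4b - 2c + d = -19
  d = 1
  8a + 4b + 2c + d = 21
  64a + 16b + 4c + d = 233
Solving the system yields a = 4, b = 0, c = -6, d = 1.
So g(s) = 4s³ - 6s + 1.
The coefficient of s^2 is 0.

0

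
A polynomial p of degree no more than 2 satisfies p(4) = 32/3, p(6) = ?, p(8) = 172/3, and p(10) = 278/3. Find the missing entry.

30

On equispaced nodes a degree-2 polynomial has vanishing third forward difference, so
  - p(4) + 3·p(6) - 3·p(8) + p(10) = 0.
Substituting the known values and solving for p(6):
  3·p(6) = 90
  p(6) = 30.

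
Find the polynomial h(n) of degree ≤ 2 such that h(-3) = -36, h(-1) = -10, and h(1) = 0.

Using the Lagrange interpolation formula with nodes -3, -1, 1:
  L_0(n) = (n + 1)(n - 1) / 8
  L_1(n) = (n + 3)(n - 1) / -4
  L_2(n) = (n + 3)(n + 1) / 8
Then h(n) = -36·L_0(n) - 10·L_1(n) + 0·L_2(n).
Expanding and collecting terms gives h(n) = -2n^2 + 5n - 3.
Check: h(1) = 0. ✓

h(n) = -2n^2 + 5n - 3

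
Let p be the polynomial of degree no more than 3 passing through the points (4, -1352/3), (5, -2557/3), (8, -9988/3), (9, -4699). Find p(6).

Write p(s) = as^3 + bs^2 + cs + d. Substituting each data point gives a linear system:
  64a + 16b + 4c + d = -1352/3
  125a + 25b + 5c + d = -2557/3
  512a + 64b + 8c + d = -9988/3
  729a + 81b + 9c + d = -4699
Solving the system yields a = -6, b = -4, c = 1/3, d = -4.
So p(s) = -6s³ - 4s² + (1/3)s - 4.
Then p(6) = -1442.

-1442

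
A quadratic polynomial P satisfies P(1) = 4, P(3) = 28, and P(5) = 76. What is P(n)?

Write P(n) = an^2 + bn + c. Substituting each data point gives a linear system:
  a + b + c = 4
  9a + 3b + c = 28
  25a + 5b + c = 76
Solving the system yields a = 3, b = 0, c = 1.
So P(n) = 3n² + 1.
Check: P(1) = 4. ✓

P(n) = 3n^2 + 1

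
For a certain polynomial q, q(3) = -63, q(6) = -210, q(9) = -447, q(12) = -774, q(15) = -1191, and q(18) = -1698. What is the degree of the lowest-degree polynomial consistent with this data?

2

Forward differences of the values at s = 3, 6, 9, 12, 15, 18:
  q  : -63  -210  -447  -774  -1191  -1698
  Δ  : -147  -237  -327  -417  -507
  Δ^2: -90  -90  -90  -90
  Δ^3: 0  0  0
  Δ^4: 0  0
  Δ^5: 0
The second differences are constant (-90) and nonzero, while all higher differences vanish, so the minimal degree is 2.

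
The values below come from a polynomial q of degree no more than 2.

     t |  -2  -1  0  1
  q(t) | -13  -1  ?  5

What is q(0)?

5

The 3 known points determine the degree-2 polynomial uniquely.
Write q(t) = at^2 + bt + c. Substituting each data point gives a linear system:
  4a - 2b + c = -13
  a - b + c = -1
  a + b + c = 5
Solving the system yields a = -3, b = 3, c = 5.
So q(t) = -3t^2 + 3t + 5.
Then q(0) = 5.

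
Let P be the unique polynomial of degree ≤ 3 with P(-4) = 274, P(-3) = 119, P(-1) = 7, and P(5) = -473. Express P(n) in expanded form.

Write P(n) = an^3 + bn^2 + cn + d. Substituting each data point gives a linear system:
  -64a + 16b - 4c + d = 274
  -27a + 9b - 3c + d = 119
  -a + b - c + d = 7
  125a + 25b + 5c + d = -473
Solving the system yields a = -4, b = 1, c = 0, d = 2.
So P(n) = -4n^3 + n^2 + 2.
Check: P(-3) = 119. ✓

P(n) = -4n^3 + n^2 + 2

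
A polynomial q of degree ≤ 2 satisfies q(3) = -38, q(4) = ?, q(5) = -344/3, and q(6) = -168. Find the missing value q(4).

-214/3

On equispaced nodes a degree-2 polynomial has vanishing third forward difference, so
  - q(3) + 3·q(4) - 3·q(5) + q(6) = 0.
Substituting the known values and solving for q(4):
  3·q(4) = -214
  q(4) = -214/3.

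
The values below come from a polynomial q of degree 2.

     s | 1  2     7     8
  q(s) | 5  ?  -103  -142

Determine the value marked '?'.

The 3 known points determine the degree-2 polynomial uniquely.
Write q(s) = as^2 + bs + c. Substituting each data point gives a linear system:
  a + b + c = 5
  49a + 7b + c = -103
  64a + 8b + c = -142
Solving the system yields a = -3, b = 6, c = 2.
So q(s) = -3s^2 + 6s + 2.
Then q(2) = 2.

2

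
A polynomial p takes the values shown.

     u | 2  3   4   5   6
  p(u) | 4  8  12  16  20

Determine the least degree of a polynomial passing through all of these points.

Forward differences of the values at u = 2, 3, 4, 5, 6:
  p  : 4  8  12  16  20
  Δ  : 4  4  4  4
  Δ^2: 0  0  0
  Δ^3: 0  0
  Δ^4: 0
The first differences are constant (4) and nonzero, while all higher differences vanish, so the minimal degree is 1.

1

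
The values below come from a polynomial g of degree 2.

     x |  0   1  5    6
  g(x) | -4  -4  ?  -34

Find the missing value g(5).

-24

The 3 known points determine the degree-2 polynomial uniquely.
Write g(x) = ax^2 + bx + c. Substituting each data point gives a linear system:
  c = -4
  a + b + c = -4
  36a + 6b + c = -34
Solving the system yields a = -1, b = 1, c = -4.
So g(x) = -x^2 + x - 4.
Then g(5) = -24.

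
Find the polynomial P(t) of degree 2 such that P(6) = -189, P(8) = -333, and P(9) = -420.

Write P(t) = at^2 + bt + c. Substituting each data point gives a linear system:
  36a + 6b + c = -189
  64a + 8b + c = -333
  81a + 9b + c = -420
Solving the system yields a = -5, b = -2, c = 3.
So P(t) = -5t^2 - 2t + 3.
Check: P(6) = -189. ✓

P(t) = -5t^2 - 2t + 3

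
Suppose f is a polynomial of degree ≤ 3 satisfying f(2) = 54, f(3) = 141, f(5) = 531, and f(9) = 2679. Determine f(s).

f(s) = 3s^3 + 6s^2 + 6

Write f(s) = as^3 + bs^2 + cs + d. Substituting each data point gives a linear system:
  8a + 4b + 2c + d = 54
  27a + 9b + 3c + d = 141
  125a + 25b + 5c + d = 531
  729a + 81b + 9c + d = 2679
Solving the system yields a = 3, b = 6, c = 0, d = 6.
So f(s) = 3s^3 + 6s^2 + 6.
Check: f(3) = 141. ✓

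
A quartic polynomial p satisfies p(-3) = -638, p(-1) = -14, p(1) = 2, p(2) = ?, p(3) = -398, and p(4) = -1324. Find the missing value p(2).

-68

The 5 known points determine the degree-4 polynomial uniquely.
Write p(t) = at^4 + bt^3 + ct^2 + dt + e. Substituting each data point gives a linear system:
  81a - 27b + 9c - 3d + e = -638
  a - b + c - d + e = -14
  a + b + c + d + e = 2
  81a + 27b + 9c + 3d + e = -398
  256a + 64b + 16c + 4d + e = -1324
Solving the system yields a = -6, b = 4, c = -4, d = 4, e = 4.
So p(t) = -6t⁴ + 4t³ - 4t² + 4t + 4.
Then p(2) = -68.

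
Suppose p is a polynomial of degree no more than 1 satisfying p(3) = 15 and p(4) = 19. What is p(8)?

35

Write p(n) = an + b. Substituting each data point gives a linear system:
  3a + b = 15
  4a + b = 19
Solving the system yields a = 4, b = 3.
So p(n) = 4n + 3.
Then p(8) = 35.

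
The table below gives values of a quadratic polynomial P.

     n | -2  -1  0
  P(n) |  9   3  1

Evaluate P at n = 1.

Forward differences of the values at n = -2, -1, 0:
  P  : 9  3  1
  Δ  : -6  -2
  Δ^2: 4
The second differences are constant, confirming degree 2.
Interpolating (Newton forward form) and evaluating at n = 1 gives P(1) = 3.

3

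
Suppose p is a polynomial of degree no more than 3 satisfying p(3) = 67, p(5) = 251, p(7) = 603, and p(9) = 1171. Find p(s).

Write p(s) = as^3 + bs^2 + cs + d. Substituting each data point gives a linear system:
  27a + 9b + 3c + d = 67
  125a + 25b + 5c + d = 251
  343a + 49b + 7c + d = 603
  729a + 81b + 9c + d = 1171
Solving the system yields a = 1, b = 6, c = -5, d = 1.
So p(s) = s^3 + 6s^2 - 5s + 1.
Check: p(7) = 603. ✓

p(s) = s^3 + 6s^2 - 5s + 1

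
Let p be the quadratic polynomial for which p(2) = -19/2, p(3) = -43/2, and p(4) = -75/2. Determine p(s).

p(s) = -2s^2 - 2s + 5/2

Write p(s) = as^2 + bs + c. Substituting each data point gives a linear system:
  4a + 2b + c = -19/2
  9a + 3b + c = -43/2
  16a + 4b + c = -75/2
Solving the system yields a = -2, b = -2, c = 5/2.
So p(s) = -2s^2 - 2s + 5/2.
Check: p(4) = -75/2. ✓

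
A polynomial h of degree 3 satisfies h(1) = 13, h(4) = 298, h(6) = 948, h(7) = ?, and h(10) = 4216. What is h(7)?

The 4 known points determine the degree-3 polynomial uniquely.
Write h(t) = at^3 + bt^2 + ct + d. Substituting each data point gives a linear system:
  a + b + c + d = 13
  64a + 16b + 4c + d = 298
  216a + 36b + 6c + d = 948
  1000a + 100b + 10c + d = 4216
Solving the system yields a = 4, b = 2, c = 1, d = 6.
So h(t) = 4t³ + 2t² + t + 6.
Then h(7) = 1483.

1483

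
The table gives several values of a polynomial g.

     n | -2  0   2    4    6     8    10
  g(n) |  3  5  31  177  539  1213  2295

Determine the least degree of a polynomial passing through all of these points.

Forward differences of the values at n = -2, 0, 2, 4, 6, 8, 10:
  g  : 3  5  31  177  539  1213  2295
  Δ  : 2  26  146  362  674  1082
  Δ^2: 24  120  216  312  408
  Δ^3: 96  96  96  96
  Δ^4: 0  0  0
  Δ^5: 0  0
  Δ^6: 0
The third differences are constant (96) and nonzero, while all higher differences vanish, so the minimal degree is 3.

3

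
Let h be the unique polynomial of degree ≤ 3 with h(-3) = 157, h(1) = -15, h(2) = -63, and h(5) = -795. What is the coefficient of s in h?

-3

Write h(s) = as^3 + bs^2 + cs + d. Substituting each data point gives a linear system:
  -27a + 9b - 3c + d = 157
  a + b + c + d = -15
  8a + 4b + 2c + d = -63
  125a + 25b + 5c + d = -795
Solving the system yields a = -6, b = -1, c = -3, d = -5.
So h(s) = -6s^3 - s^2 - 3s - 5.
The coefficient of s is -3.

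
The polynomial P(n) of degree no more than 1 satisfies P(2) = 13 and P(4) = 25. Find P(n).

Write P(n) = an + b. Substituting each data point gives a linear system:
  2a + b = 13
  4a + b = 25
Solving the system yields a = 6, b = 1.
So P(n) = 6n + 1.
Check: P(2) = 13. ✓

P(n) = 6n + 1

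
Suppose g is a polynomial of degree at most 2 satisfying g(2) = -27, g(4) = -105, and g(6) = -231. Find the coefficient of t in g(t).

-3

Write g(t) = at^2 + bt + c. Substituting each data point gives a linear system:
  4a + 2b + c = -27
  16a + 4b + c = -105
  36a + 6b + c = -231
Solving the system yields a = -6, b = -3, c = 3.
So g(t) = -6t² - 3t + 3.
The coefficient of t is -3.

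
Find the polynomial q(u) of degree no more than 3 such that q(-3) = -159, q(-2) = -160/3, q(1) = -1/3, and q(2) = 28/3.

Write q(u) = au^3 + bu^2 + cu + d. Substituting each data point gives a linear system:
  -27a + 9b - 3c + d = -159
  -8a + 4b - 2c + d = -160/3
  a + b + c + d = -1/3
  8a + 4b + 2c + d = 28/3
Solving the system yields a = 4, b = -6, c = -1/3, d = 2.
So q(u) = 4u³ - 6u² - (1/3)u + 2.
Check: q(-2) = -160/3. ✓

q(u) = 4u^3 - 6u^2 - (1/3)u + 2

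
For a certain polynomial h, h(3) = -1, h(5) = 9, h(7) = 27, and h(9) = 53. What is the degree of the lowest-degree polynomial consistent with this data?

Forward differences of the values at t = 3, 5, 7, 9:
  h  : -1  9  27  53
  Δ  : 10  18  26
  Δ^2: 8  8
  Δ^3: 0
The second differences are constant (8) and nonzero, while all higher differences vanish, so the minimal degree is 2.

2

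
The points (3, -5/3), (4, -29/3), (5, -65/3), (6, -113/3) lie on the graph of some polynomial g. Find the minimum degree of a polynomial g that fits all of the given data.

2

Forward differences of the values at u = 3, 4, 5, 6:
  g  : -5/3  -29/3  -65/3  -113/3
  Δ  : -8  -12  -16
  Δ^2: -4  -4
  Δ^3: 0
The second differences are constant (-4) and nonzero, while all higher differences vanish, so the minimal degree is 2.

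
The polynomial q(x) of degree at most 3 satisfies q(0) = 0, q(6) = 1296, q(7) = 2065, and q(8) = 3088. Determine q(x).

q(x) = 6x^3 + x^2 - 6x

Write q(x) = ax^3 + bx^2 + cx + d. Substituting each data point gives a linear system:
  d = 0
  216a + 36b + 6c + d = 1296
  343a + 49b + 7c + d = 2065
  512a + 64b + 8c + d = 3088
Solving the system yields a = 6, b = 1, c = -6, d = 0.
So q(x) = 6x³ + x² - 6x.
Check: q(8) = 3088. ✓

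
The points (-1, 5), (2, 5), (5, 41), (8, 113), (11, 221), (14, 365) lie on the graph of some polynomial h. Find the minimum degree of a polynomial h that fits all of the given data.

Forward differences of the values at x = -1, 2, 5, 8, 11, 14:
  h  : 5  5  41  113  221  365
  Δ  : 0  36  72  108  144
  Δ^2: 36  36  36  36
  Δ^3: 0  0  0
  Δ^4: 0  0
  Δ^5: 0
The second differences are constant (36) and nonzero, while all higher differences vanish, so the minimal degree is 2.

2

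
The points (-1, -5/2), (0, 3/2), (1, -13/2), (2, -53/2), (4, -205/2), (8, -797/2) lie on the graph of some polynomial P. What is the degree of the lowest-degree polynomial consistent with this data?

Divided differences on the nodes -1, 0, 1, 2, 4, 8:
  order 0: -5/2  3/2  -13/2  -53/2  -205/2  -797/2
  order 1: 4  -8  -20  -38  -74
  order 2: -6  -6  -6  -6
  order 3: 0  0  0
  order 4: 0  0
  order 5: 0
The order-2 divided differences are all -6 (nonzero) and every higher order vanishes, so the data lies on a polynomial of degree exactly 2.

2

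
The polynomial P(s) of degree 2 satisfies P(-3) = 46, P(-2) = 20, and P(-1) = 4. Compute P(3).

40

Forward differences of the values at s = -3, -2, -1:
  P  : 46  20  4
  Δ  : -26  -16
  Δ^2: 10
The second differences are constant, confirming degree 2.
Interpolating (Newton forward form) and evaluating at s = 3 gives P(3) = 40.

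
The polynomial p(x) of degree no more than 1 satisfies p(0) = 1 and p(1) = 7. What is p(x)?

p(x) = 6x + 1

Write p(x) = ax + b. Substituting each data point gives a linear system:
  b = 1
  a + b = 7
Solving the system yields a = 6, b = 1.
So p(x) = 6x + 1.
Check: p(1) = 7. ✓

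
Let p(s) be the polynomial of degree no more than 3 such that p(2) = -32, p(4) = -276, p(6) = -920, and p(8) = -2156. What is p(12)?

Forward differences of the values at s = 2, 4, 6, 8:
  p  : -32  -276  -920  -2156
  Δ  : -244  -644  -1236
  Δ^2: -400  -592
  Δ^3: -192
The third differences are constant, confirming degree 3.
Interpolating (Newton forward form) and evaluating at s = 12 gives p(12) = -7172.

-7172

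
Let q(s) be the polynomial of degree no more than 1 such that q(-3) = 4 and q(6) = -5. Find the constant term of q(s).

1

Write q(s) = as + b. Substituting each data point gives a linear system:
  -3a + b = 4
  6a + b = -5
Solving the system yields a = -1, b = 1.
So q(s) = -s + 1.
The constant term is 1.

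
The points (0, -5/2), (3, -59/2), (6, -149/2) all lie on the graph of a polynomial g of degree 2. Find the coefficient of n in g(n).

-6

Write g(n) = an^2 + bn + c. Substituting each data point gives a linear system:
  c = -5/2
  9a + 3b + c = -59/2
  36a + 6b + c = -149/2
Solving the system yields a = -1, b = -6, c = -5/2.
So g(n) = -n^2 - 6n - 5/2.
The coefficient of n is -6.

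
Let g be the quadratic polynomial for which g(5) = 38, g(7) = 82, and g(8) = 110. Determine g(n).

g(n) = 2n^2 - 2n - 2

Using the Lagrange interpolation formula with nodes 5, 7, 8:
  L_0(n) = (n - 7)(n - 8) / 6
  L_1(n) = (n - 5)(n - 8) / -2
  L_2(n) = (n - 5)(n - 7) / 3
Then g(n) = 38·L_0(n) + 82·L_1(n) + 110·L_2(n).
Expanding and collecting terms gives g(n) = 2n² - 2n - 2.
Check: g(7) = 82. ✓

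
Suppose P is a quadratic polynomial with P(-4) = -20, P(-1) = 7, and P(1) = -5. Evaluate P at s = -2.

4

Write P(s) = as^2 + bs + c. Substituting each data point gives a linear system:
  16a - 4b + c = -20
  a - b + c = 7
  a + b + c = -5
Solving the system yields a = -3, b = -6, c = 4.
So P(s) = -3s² - 6s + 4.
Then P(-2) = 4.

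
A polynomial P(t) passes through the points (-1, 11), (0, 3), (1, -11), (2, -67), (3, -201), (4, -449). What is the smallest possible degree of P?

Forward differences of the values at t = -1, 0, 1, 2, 3, 4:
  P  : 11  3  -11  -67  -201  -449
  Δ  : -8  -14  -56  -134  -248
  Δ^2: -6  -42  -78  -114
  Δ^3: -36  -36  -36
  Δ^4: 0  0
  Δ^5: 0
The third differences are constant (-36) and nonzero, while all higher differences vanish, so the minimal degree is 3.

3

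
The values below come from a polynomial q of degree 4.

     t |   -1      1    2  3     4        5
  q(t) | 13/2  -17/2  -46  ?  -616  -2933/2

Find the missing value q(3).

-407/2

The 5 known points determine the degree-4 polynomial uniquely.
Write q(t) = at^4 + bt^3 + ct^2 + dt + e. Substituting each data point gives a linear system:
  a - b + c - d + e = 13/2
  a + b + c + d + e = -17/2
  16a + 8b + 4c + 2d + e = -46
  256a + 64b + 16c + 4d + e = -616
  625a + 125b + 25c + 5d + e = -2933/2
Solving the system yields a = -2, b = -5/2, c = 5, d = -5, e = -4.
So q(t) = -2t^4 - (5/2)t^3 + 5t^2 - 5t - 4.
Then q(3) = -407/2.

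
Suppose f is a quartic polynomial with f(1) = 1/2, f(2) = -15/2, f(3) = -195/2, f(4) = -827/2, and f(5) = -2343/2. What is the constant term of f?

-3/2

Write f(x) = ax^4 + bx^3 + cx^2 + dx + e. Substituting each data point gives a linear system:
  a + b + c + d + e = 1/2
  16a + 8b + 4c + 2d + e = -15/2
  81a + 27b + 9c + 3d + e = -195/2
  256a + 64b + 16c + 4d + e = -827/2
  625a + 125b + 25c + 5d + e = -2343/2
Solving the system yields a = -3, b = 6, c = -2, d = 1, e = -3/2.
So f(x) = -3x^4 + 6x^3 - 2x^2 + x - 3/2.
The constant term is -3/2.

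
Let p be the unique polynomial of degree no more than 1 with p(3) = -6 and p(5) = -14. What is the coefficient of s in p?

-4

Write p(s) = as + b. Substituting each data point gives a linear system:
  3a + b = -6
  5a + b = -14
Solving the system yields a = -4, b = 6.
So p(s) = -4s + 6.
The leading coefficient is -4.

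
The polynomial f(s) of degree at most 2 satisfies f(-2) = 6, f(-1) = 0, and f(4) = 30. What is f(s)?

Write f(s) = as^2 + bs + c. Substituting each data point gives a linear system:
  4a - 2b + c = 6
  a - b + c = 0
  16a + 4b + c = 30
Solving the system yields a = 2, b = 0, c = -2.
So f(s) = 2s^2 - 2.
Check: f(-2) = 6. ✓

f(s) = 2s^2 - 2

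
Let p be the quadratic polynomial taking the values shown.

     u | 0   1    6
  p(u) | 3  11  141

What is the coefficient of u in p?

5

Write p(u) = au^2 + bu + c. Substituting each data point gives a linear system:
  c = 3
  a + b + c = 11
  36a + 6b + c = 141
Solving the system yields a = 3, b = 5, c = 3.
So p(u) = 3u² + 5u + 3.
The coefficient of u is 5.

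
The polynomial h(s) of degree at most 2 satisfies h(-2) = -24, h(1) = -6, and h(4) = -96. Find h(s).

Write h(s) = as^2 + bs + c. Substituting each data point gives a linear system:
  4a - 2b + c = -24
  a + b + c = -6
  16a + 4b + c = -96
Solving the system yields a = -6, b = 0, c = 0.
So h(s) = -6s^2.
Check: h(1) = -6. ✓

h(s) = -6s^2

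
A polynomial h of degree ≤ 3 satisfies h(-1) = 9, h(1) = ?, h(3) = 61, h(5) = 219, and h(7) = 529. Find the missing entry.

The 4 known points determine the degree-3 polynomial uniquely.
Write h(t) = at^3 + bt^2 + ct + d. Substituting each data point gives a linear system:
  -a + b - c + d = 9
  27a + 9b + 3c + d = 61
  125a + 25b + 5c + d = 219
  343a + 49b + 7c + d = 529
Solving the system yields a = 1, b = 4, c = -2, d = 4.
So h(t) = t^3 + 4t^2 - 2t + 4.
Then h(1) = 7.

7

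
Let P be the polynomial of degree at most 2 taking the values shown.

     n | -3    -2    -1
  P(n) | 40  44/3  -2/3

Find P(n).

Write P(n) = an^2 + bn + c. Substituting each data point gives a linear system:
  9a - 3b + c = 40
  4a - 2b + c = 44/3
  a - b + c = -2/3
Solving the system yields a = 5, b = -1/3, c = -6.
So P(n) = 5n^2 - (1/3)n - 6.
Check: P(-3) = 40. ✓

P(n) = 5n^2 - (1/3)n - 6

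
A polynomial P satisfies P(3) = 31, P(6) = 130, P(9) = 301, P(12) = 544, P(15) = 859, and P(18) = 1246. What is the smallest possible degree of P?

2

Forward differences of the values at t = 3, 6, 9, 12, 15, 18:
  P  : 31  130  301  544  859  1246
  Δ  : 99  171  243  315  387
  Δ^2: 72  72  72  72
  Δ^3: 0  0  0
  Δ^4: 0  0
  Δ^5: 0
The second differences are constant (72) and nonzero, while all higher differences vanish, so the minimal degree is 2.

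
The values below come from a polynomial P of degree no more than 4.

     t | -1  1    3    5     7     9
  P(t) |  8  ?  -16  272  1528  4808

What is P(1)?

The 5 known points determine the degree-4 polynomial uniquely.
Write P(t) = at^4 + bt^3 + ct^2 + dt + e. Substituting each data point gives a linear system:
  a - b + c - d + e = 8
  81a + 27b + 9c + 3d + e = -16
  625a + 125b + 25c + 5d + e = 272
  2401a + 343b + 49c + 7d + e = 1528
  6561a + 729b + 81c + 9d + e = 4808
Solving the system yields a = 1, b = -2, c = -3, d = -6, e = 2.
So P(t) = t^4 - 2t^3 - 3t^2 - 6t + 2.
Then P(1) = -8.

-8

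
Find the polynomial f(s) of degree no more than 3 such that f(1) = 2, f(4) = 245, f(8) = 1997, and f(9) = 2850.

f(s) = 4s^3 - s^2 + 2s - 3

Write f(s) = as^3 + bs^2 + cs + d. Substituting each data point gives a linear system:
  a + b + c + d = 2
  64a + 16b + 4c + d = 245
  512a + 64b + 8c + d = 1997
  729a + 81b + 9c + d = 2850
Solving the system yields a = 4, b = -1, c = 2, d = -3.
So f(s) = 4s^3 - s^2 + 2s - 3.
Check: f(1) = 2. ✓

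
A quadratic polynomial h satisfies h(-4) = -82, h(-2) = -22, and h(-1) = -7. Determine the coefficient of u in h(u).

Write h(u) = au^2 + bu + c. Substituting each data point gives a linear system:
  16a - 4b + c = -82
  4a - 2b + c = -22
  a - b + c = -7
Solving the system yields a = -5, b = 0, c = -2.
So h(u) = -5u² - 2.
The coefficient of u is 0.

0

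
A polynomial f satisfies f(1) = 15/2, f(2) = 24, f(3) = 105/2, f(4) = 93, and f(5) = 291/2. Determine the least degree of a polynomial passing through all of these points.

Forward differences of the values at n = 1, 2, 3, 4, 5:
  f  : 15/2  24  105/2  93  291/2
  Δ  : 33/2  57/2  81/2  105/2
  Δ^2: 12  12  12
  Δ^3: 0  0
  Δ^4: 0
The second differences are constant (12) and nonzero, while all higher differences vanish, so the minimal degree is 2.

2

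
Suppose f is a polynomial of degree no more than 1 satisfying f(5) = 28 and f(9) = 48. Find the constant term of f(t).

3

Write f(t) = at + b. Substituting each data point gives a linear system:
  5a + b = 28
  9a + b = 48
Solving the system yields a = 5, b = 3.
So f(t) = 5t + 3.
The constant term is 3.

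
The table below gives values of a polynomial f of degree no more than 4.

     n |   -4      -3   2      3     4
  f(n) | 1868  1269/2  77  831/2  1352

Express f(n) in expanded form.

Using the Lagrange interpolation formula with nodes -4, -3, 2, 3, 4:
  L_0(n) = (n + 3)(n - 2)(n - 3)(n - 4) / 336
  L_1(n) = (n + 4)(n - 2)(n - 3)(n - 4) / -210
  L_2(n) = (n + 4)(n + 3)(n - 3)(n - 4) / 60
  L_3(n) = (n + 4)(n + 3)(n - 2)(n - 4) / -42
  L_4(n) = (n + 4)(n + 3)(n - 2)(n - 3) / 112
Then f(n) = 1868·L_0(n) + 1269/2·L_1(n) + 77·L_2(n) + 831/2·L_3(n) + 1352·L_4(n).
Expanding and collecting terms gives f(n) = 6n^4 - 4n^3 + 5n^2 - (1/2)n - 6.
Check: f(2) = 77. ✓

f(n) = 6n^4 - 4n^3 + 5n^2 - (1/2)n - 6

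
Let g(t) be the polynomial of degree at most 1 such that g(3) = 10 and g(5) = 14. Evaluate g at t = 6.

16

Write g(t) = at + b. Substituting each data point gives a linear system:
  3a + b = 10
  5a + b = 14
Solving the system yields a = 2, b = 4.
So g(t) = 2t + 4.
Then g(6) = 16.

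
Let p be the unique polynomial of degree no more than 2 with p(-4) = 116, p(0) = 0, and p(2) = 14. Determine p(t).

Write p(t) = at^2 + bt + c. Substituting each data point gives a linear system:
  16a - 4b + c = 116
  c = 0
  4a + 2b + c = 14
Solving the system yields a = 6, b = -5, c = 0.
So p(t) = 6t^2 - 5t.
Check: p(0) = 0. ✓

p(t) = 6t^2 - 5t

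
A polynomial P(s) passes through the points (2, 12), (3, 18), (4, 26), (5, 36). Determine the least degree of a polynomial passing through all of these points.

Forward differences of the values at s = 2, 3, 4, 5:
  P  : 12  18  26  36
  Δ  : 6  8  10
  Δ^2: 2  2
  Δ^3: 0
The second differences are constant (2) and nonzero, while all higher differences vanish, so the minimal degree is 2.

2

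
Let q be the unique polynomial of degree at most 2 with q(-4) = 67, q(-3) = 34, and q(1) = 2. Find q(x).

Write q(x) = ax^2 + bx + c. Substituting each data point gives a linear system:
  16a - 4b + c = 67
  9a - 3b + c = 34
  a + b + c = 2
Solving the system yields a = 5, b = 2, c = -5.
So q(x) = 5x^2 + 2x - 5.
Check: q(-3) = 34. ✓

q(x) = 5x^2 + 2x - 5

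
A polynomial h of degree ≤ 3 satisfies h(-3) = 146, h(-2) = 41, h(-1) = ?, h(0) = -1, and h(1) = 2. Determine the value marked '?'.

2

On equispaced nodes a degree-3 polynomial has vanishing fourth forward difference, so
  h(-3) - 4·h(-2) + 6·h(-1) - 4·h(0) + h(1) = 0.
Substituting the known values and solving for h(-1):
  6·h(-1) = 12
  h(-1) = 2.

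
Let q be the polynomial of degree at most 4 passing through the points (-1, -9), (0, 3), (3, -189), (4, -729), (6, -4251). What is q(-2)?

Write q(t) = at^4 + bt^3 + ct^2 + dt + e. Substituting each data point gives a linear system:
  a - b + c - d + e = -9
  e = 3
  81a + 27b + 9c + 3d + e = -189
  256a + 64b + 16c + 4d + e = -729
  1296a + 216b + 36c + 6d + e = -4251
Solving the system yields a = -4, b = 4, c = 1, d = 5, e = 3.
So q(t) = -4t⁴ + 4t³ + t² + 5t + 3.
Then q(-2) = -99.

-99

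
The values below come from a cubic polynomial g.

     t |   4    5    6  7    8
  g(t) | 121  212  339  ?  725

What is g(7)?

On equispaced nodes a degree-3 polynomial has vanishing fourth forward difference, so
  g(4) - 4·g(5) + 6·g(6) - 4·g(7) + g(8) = 0.
Substituting the known values and solving for g(7):
  -4·g(7) = -2032
  g(7) = 508.

508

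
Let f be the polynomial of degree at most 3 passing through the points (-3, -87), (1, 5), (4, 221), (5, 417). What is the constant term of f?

Write f(u) = au^3 + bu^2 + cu + d. Substituting each data point gives a linear system:
  -27a + 9b - 3c + d = -87
  a + b + c + d = 5
  64a + 16b + 4c + d = 221
  125a + 25b + 5c + d = 417
Solving the system yields a = 3, b = 1, c = 4, d = -3.
So f(u) = 3u^3 + u^2 + 4u - 3.
The constant term is -3.

-3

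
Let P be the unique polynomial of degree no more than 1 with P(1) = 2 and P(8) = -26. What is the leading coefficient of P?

-4

Write P(s) = as + b. Substituting each data point gives a linear system:
  a + b = 2
  8a + b = -26
Solving the system yields a = -4, b = 6.
So P(s) = -4s + 6.
The leading coefficient is -4.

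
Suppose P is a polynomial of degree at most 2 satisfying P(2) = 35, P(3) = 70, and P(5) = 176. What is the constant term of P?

Write P(x) = ax^2 + bx + c. Substituting each data point gives a linear system:
  4a + 2b + c = 35
  9a + 3b + c = 70
  25a + 5b + c = 176
Solving the system yields a = 6, b = 5, c = 1.
So P(x) = 6x^2 + 5x + 1.
The constant term is 1.

1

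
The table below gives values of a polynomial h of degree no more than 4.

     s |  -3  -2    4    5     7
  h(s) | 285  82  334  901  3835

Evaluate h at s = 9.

Using the Lagrange interpolation formula with nodes -3, -2, 4, 5, 7:
  L_0(s) = (s + 2)(s - 4)(s - 5)(s - 7) / 560
  L_1(s) = (s + 3)(s - 4)(s - 5)(s - 7) / -378
  L_2(s) = (s + 3)(s + 2)(s - 5)(s - 7) / 126
  L_3(s) = (s + 3)(s + 2)(s - 4)(s - 7) / -112
  L_4(s) = (s + 3)(s + 2)(s - 4)(s - 5) / 540
Then h(s) = 285·L_0(s) + 82·L_1(s) + 334·L_2(s) + 901·L_3(s) + 3835·L_4(s).
Expanding and collecting terms gives h(s) = 2s⁴ - 3s³ + 2s² - 6s + 6.
Evaluating at s = 9: h(9) = 11049.

11049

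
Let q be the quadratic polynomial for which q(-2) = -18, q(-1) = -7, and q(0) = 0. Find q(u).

q(u) = -2u^2 + 5u

Write q(u) = au^2 + bu + c. Substituting each data point gives a linear system:
  4a - 2b + c = -18
  a - b + c = -7
  c = 0
Solving the system yields a = -2, b = 5, c = 0.
So q(u) = -2u² + 5u.
Check: q(0) = 0. ✓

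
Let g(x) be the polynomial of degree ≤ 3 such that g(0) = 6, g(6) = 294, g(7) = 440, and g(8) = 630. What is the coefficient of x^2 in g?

Write g(x) = ax^3 + bx^2 + cx + d. Substituting each data point gives a linear system:
  d = 6
  216a + 36b + 6c + d = 294
  343a + 49b + 7c + d = 440
  512a + 64b + 8c + d = 630
Solving the system yields a = 1, b = 1, c = 6, d = 6.
So g(x) = x³ + x² + 6x + 6.
The coefficient of x^2 is 1.

1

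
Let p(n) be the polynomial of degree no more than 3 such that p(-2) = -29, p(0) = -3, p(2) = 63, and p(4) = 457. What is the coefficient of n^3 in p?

6

Write p(n) = an^3 + bn^2 + cn + d. Substituting each data point gives a linear system:
  -8a + 4b - 2c + d = -29
  d = -3
  8a + 4b + 2c + d = 63
  64a + 16b + 4c + d = 457
Solving the system yields a = 6, b = 5, c = -1, d = -3.
So p(n) = 6n^3 + 5n^2 - n - 3.
The leading coefficient is 6.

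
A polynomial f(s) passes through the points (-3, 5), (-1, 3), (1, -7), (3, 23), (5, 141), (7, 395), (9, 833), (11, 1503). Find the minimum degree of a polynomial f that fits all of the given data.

Forward differences of the values at s = -3, -1, 1, 3, 5, 7, 9, 11:
  f  : 5  3  -7  23  141  395  833  1503
  Δ  : -2  -10  30  118  254  438  670
  Δ^2: -8  40  88  136  184  232
  Δ^3: 48  48  48  48  48
  Δ^4: 0  0  0  0
  Δ^5: 0  0  0
  Δ^6: 0  0
  Δ^7: 0
The third differences are constant (48) and nonzero, while all higher differences vanish, so the minimal degree is 3.

3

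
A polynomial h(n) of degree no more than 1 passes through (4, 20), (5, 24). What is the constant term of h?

Write h(n) = an + b. Substituting each data point gives a linear system:
  4a + b = 20
  5a + b = 24
Solving the system yields a = 4, b = 4.
So h(n) = 4n + 4.
The constant term is 4.

4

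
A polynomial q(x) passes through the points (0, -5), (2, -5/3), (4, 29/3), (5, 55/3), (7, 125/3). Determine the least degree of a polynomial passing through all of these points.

2

Divided differences on the nodes 0, 2, 4, 5, 7:
  order 0: -5  -5/3  29/3  55/3  125/3
  order 1: 5/3  17/3  26/3  35/3
  order 2: 1  1  1
  order 3: 0  0
  order 4: 0
The order-2 divided differences are all 1 (nonzero) and every higher order vanishes, so the data lies on a polynomial of degree exactly 2.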